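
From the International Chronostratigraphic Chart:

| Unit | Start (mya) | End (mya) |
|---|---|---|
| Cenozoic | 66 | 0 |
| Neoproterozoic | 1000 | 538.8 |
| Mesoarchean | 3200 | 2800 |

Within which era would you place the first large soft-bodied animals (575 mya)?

575 Ma lies between 1000 and 538.8 Ma, so it falls in the Neoproterozoic.

Neoproterozoic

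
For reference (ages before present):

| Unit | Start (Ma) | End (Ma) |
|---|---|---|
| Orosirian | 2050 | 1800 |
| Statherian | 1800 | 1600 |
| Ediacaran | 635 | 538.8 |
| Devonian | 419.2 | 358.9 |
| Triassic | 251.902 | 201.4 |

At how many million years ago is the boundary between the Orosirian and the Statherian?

1800 Ma

The Orosirian ends and the Statherian begins at 1800 Ma.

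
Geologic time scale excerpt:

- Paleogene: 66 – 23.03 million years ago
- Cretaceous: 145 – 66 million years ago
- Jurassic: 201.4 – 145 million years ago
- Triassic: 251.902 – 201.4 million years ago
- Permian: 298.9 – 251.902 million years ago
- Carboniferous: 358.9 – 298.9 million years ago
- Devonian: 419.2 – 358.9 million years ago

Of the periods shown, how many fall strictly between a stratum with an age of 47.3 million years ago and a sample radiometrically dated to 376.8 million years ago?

5

The older date is 376.8 Ma and the younger is 47.3 Ma.
Periods with start < 376.8 and end > 47.3 Ma: Carboniferous (358.9–298.9), Permian (298.9–251.902), Triassic (251.902–201.4), Jurassic (201.4–145), Cretaceous (145–66).
That is 5 complete periods.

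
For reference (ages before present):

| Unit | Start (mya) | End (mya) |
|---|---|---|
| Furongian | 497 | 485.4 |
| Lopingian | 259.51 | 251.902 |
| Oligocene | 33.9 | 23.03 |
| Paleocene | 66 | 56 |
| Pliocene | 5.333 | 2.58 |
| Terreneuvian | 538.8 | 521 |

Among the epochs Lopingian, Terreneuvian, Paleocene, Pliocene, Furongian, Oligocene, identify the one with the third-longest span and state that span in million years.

Oligocene, 10.87 million years

Durations: Lopingian 7.608; Terreneuvian 17.8; Paleocene 10; Pliocene 2.753; Furongian 11.6; Oligocene 10.87 Myr.
Sorted longest-first: Terreneuvian (17.8), Furongian (11.6), Oligocene (10.87), Paleocene (10), Lopingian (7.608), Pliocene (2.753).
The third longest is Oligocene at 10.87 Myr.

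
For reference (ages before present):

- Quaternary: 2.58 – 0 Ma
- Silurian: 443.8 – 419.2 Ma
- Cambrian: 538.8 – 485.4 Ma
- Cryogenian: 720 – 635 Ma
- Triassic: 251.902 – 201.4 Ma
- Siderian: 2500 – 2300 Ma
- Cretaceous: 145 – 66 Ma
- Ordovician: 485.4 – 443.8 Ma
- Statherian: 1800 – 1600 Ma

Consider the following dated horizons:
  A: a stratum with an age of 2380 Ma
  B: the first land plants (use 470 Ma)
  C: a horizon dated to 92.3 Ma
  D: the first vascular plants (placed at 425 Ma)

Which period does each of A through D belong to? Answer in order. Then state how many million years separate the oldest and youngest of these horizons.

A: 2380 Ma lies in 2500–2300 Ma, so Siderian.
B: 470 Ma lies in 485.4–443.8 Ma, so Ordovician.
C: 92.3 Ma lies in 145–66 Ma, so Cretaceous.
D: 425 Ma lies in 443.8–419.2 Ma, so Silurian.
Oldest = 2380 Ma, youngest = 92.3 Ma → span 2287.7 Myr.

A — Siderian; B — Ordovician; C — Cretaceous; D — Silurian; span 2287.7 million years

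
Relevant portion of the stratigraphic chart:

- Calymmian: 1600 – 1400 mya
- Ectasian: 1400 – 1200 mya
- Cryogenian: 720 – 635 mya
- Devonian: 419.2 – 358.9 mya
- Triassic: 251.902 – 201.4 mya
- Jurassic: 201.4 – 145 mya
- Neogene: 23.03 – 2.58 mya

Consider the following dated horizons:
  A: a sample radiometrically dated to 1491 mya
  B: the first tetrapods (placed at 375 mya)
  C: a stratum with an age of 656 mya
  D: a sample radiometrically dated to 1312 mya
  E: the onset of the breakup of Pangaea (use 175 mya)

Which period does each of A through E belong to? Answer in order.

A — Calymmian; B — Devonian; C — Cryogenian; D — Ectasian; E — Jurassic

Match each age against the start–end ranges in the excerpt: A = 1491 Ma → Calymmian (1600–1400); B = 375 Ma → Devonian (419.2–358.9); C = 656 Ma → Cryogenian (720–635); D = 1312 Ma → Ectasian (1400–1200); E = 175 Ma → Jurassic (201.4–145).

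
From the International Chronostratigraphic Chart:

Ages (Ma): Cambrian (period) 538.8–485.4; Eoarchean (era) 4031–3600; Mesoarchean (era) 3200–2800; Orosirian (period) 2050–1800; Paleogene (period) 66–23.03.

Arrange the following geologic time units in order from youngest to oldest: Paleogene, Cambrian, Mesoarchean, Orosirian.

Paleogene, then Cambrian, then Orosirian, then Mesoarchean

Sorting by start age (ascending Ma, since larger Ma = older): Paleogene start 66, Cambrian start 538.8, Orosirian start 2050, Mesoarchean start 3200.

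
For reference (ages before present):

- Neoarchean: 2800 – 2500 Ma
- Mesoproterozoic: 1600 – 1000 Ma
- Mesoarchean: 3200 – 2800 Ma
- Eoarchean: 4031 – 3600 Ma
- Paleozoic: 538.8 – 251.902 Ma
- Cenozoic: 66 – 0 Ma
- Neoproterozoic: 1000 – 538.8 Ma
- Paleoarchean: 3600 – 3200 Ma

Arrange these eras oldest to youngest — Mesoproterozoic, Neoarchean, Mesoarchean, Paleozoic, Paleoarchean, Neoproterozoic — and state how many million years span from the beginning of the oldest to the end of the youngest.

From the excerpt: Mesoproterozoic 1600–1000; Neoarchean 2800–2500; Mesoarchean 3200–2800; Paleozoic 538.8–251.902; Paleoarchean 3600–3200; Neoproterozoic 1000–538.8 (Ma).
Larger Ma is earlier, so the oldest is Paleoarchean and the youngest is Paleozoic; oldest to youngest: Paleoarchean, Mesoarchean, Neoarchean, Mesoproterozoic, Neoproterozoic, Paleozoic.
Oldest start 3600 minus youngest end 251.902 gives 3348.098 Myr overall.

Paleoarchean, Mesoarchean, Neoarchean, Mesoproterozoic, Neoproterozoic, Paleozoic; total span 3348.098 Myr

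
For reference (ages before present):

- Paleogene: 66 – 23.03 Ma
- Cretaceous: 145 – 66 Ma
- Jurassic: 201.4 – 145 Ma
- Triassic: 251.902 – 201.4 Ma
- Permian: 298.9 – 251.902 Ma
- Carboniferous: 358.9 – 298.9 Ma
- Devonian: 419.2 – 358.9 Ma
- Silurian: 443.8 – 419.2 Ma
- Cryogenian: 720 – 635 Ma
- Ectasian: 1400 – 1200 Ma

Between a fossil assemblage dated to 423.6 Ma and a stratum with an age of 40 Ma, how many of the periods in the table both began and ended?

The older date is 423.6 Ma and the younger is 40 Ma.
Periods with start < 423.6 and end > 40 Ma: Devonian (419.2–358.9), Carboniferous (358.9–298.9), Permian (298.9–251.902), Triassic (251.902–201.4), Jurassic (201.4–145), Cretaceous (145–66).
That is 6 complete periods.

6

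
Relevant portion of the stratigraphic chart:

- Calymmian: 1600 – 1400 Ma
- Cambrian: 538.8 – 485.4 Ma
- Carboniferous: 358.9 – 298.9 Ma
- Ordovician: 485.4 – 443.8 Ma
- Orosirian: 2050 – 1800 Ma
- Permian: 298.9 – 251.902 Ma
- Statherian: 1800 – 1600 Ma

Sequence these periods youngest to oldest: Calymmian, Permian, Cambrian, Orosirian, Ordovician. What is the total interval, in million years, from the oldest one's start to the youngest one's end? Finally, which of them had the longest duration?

From the excerpt: Calymmian 1600–1400; Permian 298.9–251.902; Cambrian 538.8–485.4; Orosirian 2050–1800; Ordovician 485.4–443.8 (Ma).
Larger Ma is earlier, so the oldest is Orosirian and the youngest is Permian; youngest to oldest: Permian, Ordovician, Cambrian, Calymmian, Orosirian.
Oldest start 2050 minus youngest end 251.902 gives 1798.098 Myr overall.
Individual lengths (start − end): Cambrian 53.4; Permian 46.998; Ordovician 41.6; Orosirian 250; Calymmian 200. The largest is Orosirian at 250 Myr.

Permian → Ordovician → Cambrian → Calymmian → Orosirian; total span 1798.098 Myr; longest is Orosirian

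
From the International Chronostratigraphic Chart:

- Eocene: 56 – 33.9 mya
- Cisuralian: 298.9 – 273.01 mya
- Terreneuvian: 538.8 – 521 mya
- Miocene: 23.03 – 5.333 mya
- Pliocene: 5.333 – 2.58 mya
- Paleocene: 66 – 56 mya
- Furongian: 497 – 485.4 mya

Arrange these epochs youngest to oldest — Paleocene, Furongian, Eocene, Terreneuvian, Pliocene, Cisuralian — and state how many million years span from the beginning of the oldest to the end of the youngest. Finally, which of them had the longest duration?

Pliocene, Eocene, Paleocene, Cisuralian, Furongian, Terreneuvian; total span 536.22 Myr; longest is Cisuralian

From the excerpt: Paleocene 66–56; Furongian 497–485.4; Eocene 56–33.9; Terreneuvian 538.8–521; Pliocene 5.333–2.58; Cisuralian 298.9–273.01 (Ma).
Larger Ma is earlier, so the oldest is Terreneuvian and the youngest is Pliocene; youngest to oldest: Pliocene, Eocene, Paleocene, Cisuralian, Furongian, Terreneuvian.
Oldest start 538.8 minus youngest end 2.58 gives 536.22 Myr overall.
Individual lengths (start − end): Cisuralian 25.89; Eocene 22.1; Paleocene 10; Terreneuvian 17.8; Furongian 11.6; Pliocene 2.753. The largest is Cisuralian at 25.89 Myr.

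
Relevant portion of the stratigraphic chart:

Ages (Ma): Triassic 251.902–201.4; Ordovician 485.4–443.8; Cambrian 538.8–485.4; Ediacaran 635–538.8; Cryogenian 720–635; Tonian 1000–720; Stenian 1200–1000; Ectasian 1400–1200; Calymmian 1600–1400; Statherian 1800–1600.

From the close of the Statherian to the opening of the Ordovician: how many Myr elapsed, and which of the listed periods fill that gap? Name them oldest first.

1114.6 million years; Calymmian, Ectasian, Stenian, Tonian, Cryogenian, Ediacaran, Cambrian

End of Statherian = 1600 Ma; start of Ordovician = 485.4 Ma.
Gap = 1600 − 485.4 = 1114.6 Myr.
Periods wholly inside 1600–485.4 Ma: Calymmian (1600–1400), Ectasian (1400–1200), Stenian (1200–1000), Tonian (1000–720), Cryogenian (720–635), Ediacaran (635–538.8), Cambrian (538.8–485.4).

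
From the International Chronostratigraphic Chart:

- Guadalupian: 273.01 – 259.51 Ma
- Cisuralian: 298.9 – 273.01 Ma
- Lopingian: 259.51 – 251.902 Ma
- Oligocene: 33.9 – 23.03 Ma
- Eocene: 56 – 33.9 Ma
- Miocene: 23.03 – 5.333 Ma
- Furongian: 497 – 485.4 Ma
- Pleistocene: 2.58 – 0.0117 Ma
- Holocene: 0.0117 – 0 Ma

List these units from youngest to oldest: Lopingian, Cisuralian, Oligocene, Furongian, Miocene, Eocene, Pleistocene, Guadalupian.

The oldest of these is Furongian (starts 497 Ma) and the youngest is Pleistocene (ends 0.0117 Ma).
In between, by decreasing start age: Cisuralian (298.9), Guadalupian (273.01), Lopingian (259.51), Eocene (56), Oligocene (33.9), Miocene (23.03).
Listing youngest first means reversing that sequence.

Pleistocene, Miocene, Oligocene, Eocene, Lopingian, Guadalupian, Cisuralian, Furongian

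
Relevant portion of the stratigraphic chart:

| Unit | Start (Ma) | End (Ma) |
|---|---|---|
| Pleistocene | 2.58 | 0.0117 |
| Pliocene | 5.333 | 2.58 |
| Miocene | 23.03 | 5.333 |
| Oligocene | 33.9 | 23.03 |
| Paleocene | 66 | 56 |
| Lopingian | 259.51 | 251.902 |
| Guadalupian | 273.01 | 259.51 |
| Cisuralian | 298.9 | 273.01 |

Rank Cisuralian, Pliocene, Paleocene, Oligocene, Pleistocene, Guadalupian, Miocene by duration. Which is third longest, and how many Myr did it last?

Guadalupian, 13.5 million years

Durations: Cisuralian 25.89; Pliocene 2.753; Paleocene 10; Oligocene 10.87; Pleistocene 2.5683; Guadalupian 13.5; Miocene 17.697 Myr.
Sorted longest-first: Cisuralian (25.89), Miocene (17.697), Guadalupian (13.5), Oligocene (10.87), Paleocene (10), Pliocene (2.753), Pleistocene (2.5683).
The third longest is Guadalupian at 13.5 Myr.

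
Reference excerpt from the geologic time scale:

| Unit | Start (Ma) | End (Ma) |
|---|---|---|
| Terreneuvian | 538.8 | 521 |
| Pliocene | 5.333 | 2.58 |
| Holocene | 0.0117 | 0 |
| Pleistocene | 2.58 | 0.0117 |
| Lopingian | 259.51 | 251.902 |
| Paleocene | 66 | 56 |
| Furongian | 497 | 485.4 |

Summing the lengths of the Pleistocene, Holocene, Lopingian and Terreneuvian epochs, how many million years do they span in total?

27.988 million years

Each duration: Pleistocene = 2.5683; Holocene = 0.0117; Lopingian = 7.608; Terreneuvian = 17.8.
Sum: 2.5683 + 0.0117 + 7.608 + 17.8 = 27.988 Myr.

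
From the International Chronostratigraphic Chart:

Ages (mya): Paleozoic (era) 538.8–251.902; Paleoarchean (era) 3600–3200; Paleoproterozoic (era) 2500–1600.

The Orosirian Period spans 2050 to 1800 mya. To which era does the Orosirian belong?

The Orosirian (2050–1800 Ma) lies entirely within 2500–1600 Ma, the Paleoproterozoic Era.

Paleoproterozoic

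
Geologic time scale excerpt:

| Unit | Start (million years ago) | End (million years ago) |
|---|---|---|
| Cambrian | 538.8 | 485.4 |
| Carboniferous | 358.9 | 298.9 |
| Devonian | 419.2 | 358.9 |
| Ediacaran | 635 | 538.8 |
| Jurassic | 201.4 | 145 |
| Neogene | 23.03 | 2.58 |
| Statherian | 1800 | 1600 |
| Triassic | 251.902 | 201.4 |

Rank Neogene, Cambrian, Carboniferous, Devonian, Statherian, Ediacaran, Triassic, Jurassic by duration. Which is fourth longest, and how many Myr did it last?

Durations: Neogene 20.45; Cambrian 53.4; Carboniferous 60; Devonian 60.3; Statherian 200; Ediacaran 96.2; Triassic 50.502; Jurassic 56.4 Myr.
Sorted longest-first: Statherian (200), Ediacaran (96.2), Devonian (60.3), Carboniferous (60), Jurassic (56.4), Cambrian (53.4), Triassic (50.502), Neogene (20.45).
The fourth longest is Carboniferous at 60 Myr.

Carboniferous, 60 million years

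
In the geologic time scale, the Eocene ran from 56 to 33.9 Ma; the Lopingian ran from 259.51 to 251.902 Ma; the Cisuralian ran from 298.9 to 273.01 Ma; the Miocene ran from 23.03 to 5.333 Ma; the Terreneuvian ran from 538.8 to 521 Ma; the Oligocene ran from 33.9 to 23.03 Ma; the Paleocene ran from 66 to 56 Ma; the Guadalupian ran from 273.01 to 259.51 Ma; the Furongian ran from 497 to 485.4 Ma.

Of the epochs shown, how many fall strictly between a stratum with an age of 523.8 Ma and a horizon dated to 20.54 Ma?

The older date is 523.8 Ma and the younger is 20.54 Ma.
Epochs with start < 523.8 and end > 20.54 Ma: Furongian (497–485.4), Cisuralian (298.9–273.01), Guadalupian (273.01–259.51), Lopingian (259.51–251.902), Paleocene (66–56), Eocene (56–33.9), Oligocene (33.9–23.03).
That is 7 complete epochs.

7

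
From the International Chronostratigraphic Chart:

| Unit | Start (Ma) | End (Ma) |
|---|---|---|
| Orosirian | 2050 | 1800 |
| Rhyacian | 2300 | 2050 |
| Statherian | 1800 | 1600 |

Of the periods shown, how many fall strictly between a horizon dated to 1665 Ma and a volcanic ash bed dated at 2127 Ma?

1

The older date is 2127 Ma and the younger is 1665 Ma.
Periods with start < 2127 and end > 1665 Ma: Orosirian (2050–1800).
That is 1 complete period.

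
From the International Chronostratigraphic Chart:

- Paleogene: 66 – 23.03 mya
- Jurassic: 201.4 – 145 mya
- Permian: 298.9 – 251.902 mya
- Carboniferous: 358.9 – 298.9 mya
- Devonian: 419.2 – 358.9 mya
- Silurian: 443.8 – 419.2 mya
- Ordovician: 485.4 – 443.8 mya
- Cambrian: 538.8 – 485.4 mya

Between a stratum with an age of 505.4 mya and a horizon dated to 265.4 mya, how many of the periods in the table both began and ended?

The older date is 505.4 Ma and the younger is 265.4 Ma.
Periods with start < 505.4 and end > 265.4 Ma: Ordovician (485.4–443.8), Silurian (443.8–419.2), Devonian (419.2–358.9), Carboniferous (358.9–298.9).
That is 4 complete periods.

4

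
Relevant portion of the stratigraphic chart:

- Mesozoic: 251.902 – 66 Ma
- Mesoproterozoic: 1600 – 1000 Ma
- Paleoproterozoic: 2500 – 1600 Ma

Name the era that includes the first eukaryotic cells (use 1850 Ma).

1850 Ma lies between 2500 and 1600 Ma, so it falls in the Paleoproterozoic.

Paleoproterozoic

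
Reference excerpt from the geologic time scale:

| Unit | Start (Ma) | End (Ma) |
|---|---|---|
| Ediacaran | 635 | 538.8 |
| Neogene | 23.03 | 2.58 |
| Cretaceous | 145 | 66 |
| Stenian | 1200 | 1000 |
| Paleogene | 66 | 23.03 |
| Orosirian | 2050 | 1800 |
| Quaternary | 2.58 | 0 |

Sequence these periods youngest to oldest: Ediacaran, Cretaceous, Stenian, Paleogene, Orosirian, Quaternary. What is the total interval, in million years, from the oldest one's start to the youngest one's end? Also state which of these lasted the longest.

Start ages (Ma): Orosirian 2050, Stenian 1200, Ediacaran 635, Cretaceous 145, Paleogene 66, Quaternary 2.58.
Ordered youngest to oldest: Quaternary, Paleogene, Cretaceous, Ediacaran, Stenian, Orosirian.
Span = 2050 − 0 = 2050 Myr.
Durations: Ediacaran 96.2, Quaternary 2.58, Orosirian 250, Stenian 200, Cretaceous 79, Paleogene 42.97 → longest is Orosirian (250 Myr).

Quaternary → Paleogene → Cretaceous → Ediacaran → Stenian → Orosirian; total span 2050 Myr; longest is Orosirian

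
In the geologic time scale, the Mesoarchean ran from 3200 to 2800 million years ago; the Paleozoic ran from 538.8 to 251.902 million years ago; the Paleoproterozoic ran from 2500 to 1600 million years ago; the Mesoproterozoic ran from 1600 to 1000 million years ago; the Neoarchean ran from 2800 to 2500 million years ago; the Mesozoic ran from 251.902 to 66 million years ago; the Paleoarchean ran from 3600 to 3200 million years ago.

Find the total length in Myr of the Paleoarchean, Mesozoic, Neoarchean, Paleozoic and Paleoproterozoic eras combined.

2072.8 million years

Each duration: Paleoarchean = 400; Mesozoic = 185.902; Neoarchean = 300; Paleozoic = 286.898; Paleoproterozoic = 900.
Sum: 400 + 185.902 + 300 + 286.898 + 900 = 2072.8 Myr.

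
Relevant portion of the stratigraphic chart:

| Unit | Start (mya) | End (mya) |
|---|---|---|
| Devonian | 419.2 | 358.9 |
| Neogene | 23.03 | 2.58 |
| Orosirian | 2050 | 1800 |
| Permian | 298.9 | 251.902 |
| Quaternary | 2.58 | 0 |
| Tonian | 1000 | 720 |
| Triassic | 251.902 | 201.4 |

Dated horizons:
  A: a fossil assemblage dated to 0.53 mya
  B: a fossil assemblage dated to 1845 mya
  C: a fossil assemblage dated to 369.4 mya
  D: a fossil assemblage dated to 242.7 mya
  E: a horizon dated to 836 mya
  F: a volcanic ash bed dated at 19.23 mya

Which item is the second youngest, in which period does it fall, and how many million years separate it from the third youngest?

Sorted youngest-first by Ma: A (0.53), F (19.23), D (242.7), C (369.4), E (836), B (1845).
The second youngest is F at 19.23 Ma, which lies in 23.03–2.58 Ma: the Neogene.
The third youngest is D at 242.7 Ma; separation = |19.23 − 242.7| = 223.47 Myr.

F, in the Neogene; 223.47 million years to D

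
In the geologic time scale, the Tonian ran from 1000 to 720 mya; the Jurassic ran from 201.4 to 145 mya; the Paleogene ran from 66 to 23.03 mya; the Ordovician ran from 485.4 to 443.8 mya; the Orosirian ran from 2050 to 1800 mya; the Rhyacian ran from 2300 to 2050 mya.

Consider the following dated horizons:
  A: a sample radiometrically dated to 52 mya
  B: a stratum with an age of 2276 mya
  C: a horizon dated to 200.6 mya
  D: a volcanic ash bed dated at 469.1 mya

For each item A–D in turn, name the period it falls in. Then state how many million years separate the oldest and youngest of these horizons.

A — Paleogene; B — Rhyacian; C — Jurassic; D — Ordovician; span 2224 million years

A: 52 Ma lies in 66–23.03 Ma, so Paleogene.
B: 2276 Ma lies in 2300–2050 Ma, so Rhyacian.
C: 200.6 Ma lies in 201.4–145 Ma, so Jurassic.
D: 469.1 Ma lies in 485.4–443.8 Ma, so Ordovician.
Oldest = 2276 Ma, youngest = 52 Ma → span 2224 Myr.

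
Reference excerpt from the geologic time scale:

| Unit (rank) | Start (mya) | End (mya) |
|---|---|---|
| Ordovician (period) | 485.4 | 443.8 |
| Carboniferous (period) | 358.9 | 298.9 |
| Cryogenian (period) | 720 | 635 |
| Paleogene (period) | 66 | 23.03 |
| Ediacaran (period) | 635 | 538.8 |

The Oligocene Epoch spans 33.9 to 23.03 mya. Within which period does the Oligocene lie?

Paleogene

The Oligocene (33.9–23.03 Ma) lies entirely within 66–23.03 Ma, the Paleogene Period.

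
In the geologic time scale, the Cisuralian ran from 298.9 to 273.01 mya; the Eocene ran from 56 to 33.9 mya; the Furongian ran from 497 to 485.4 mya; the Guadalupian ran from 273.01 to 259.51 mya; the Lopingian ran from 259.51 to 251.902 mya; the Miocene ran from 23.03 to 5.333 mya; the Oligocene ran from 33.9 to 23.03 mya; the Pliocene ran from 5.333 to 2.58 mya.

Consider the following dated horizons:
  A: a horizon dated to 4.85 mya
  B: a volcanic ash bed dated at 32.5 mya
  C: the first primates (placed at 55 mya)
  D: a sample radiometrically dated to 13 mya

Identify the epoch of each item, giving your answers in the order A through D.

A — Pliocene; B — Oligocene; C — Eocene; D — Miocene

A: 4.85 Ma lies in 5.333–2.58 Ma, so Pliocene.
B: 32.5 Ma lies in 33.9–23.03 Ma, so Oligocene.
C: 55 Ma lies in 56–33.9 Ma, so Eocene.
D: 13 Ma lies in 23.03–5.333 Ma, so Miocene.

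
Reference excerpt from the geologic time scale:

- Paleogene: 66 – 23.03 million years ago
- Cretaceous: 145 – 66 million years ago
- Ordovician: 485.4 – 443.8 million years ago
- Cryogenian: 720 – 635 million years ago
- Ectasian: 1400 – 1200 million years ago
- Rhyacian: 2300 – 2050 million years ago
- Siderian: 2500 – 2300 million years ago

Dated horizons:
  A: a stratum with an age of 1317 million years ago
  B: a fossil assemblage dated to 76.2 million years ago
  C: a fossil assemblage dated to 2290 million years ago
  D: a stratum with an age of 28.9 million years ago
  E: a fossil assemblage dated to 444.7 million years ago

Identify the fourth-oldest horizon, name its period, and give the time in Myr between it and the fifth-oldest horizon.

Larger Ma means older, so oldest first: C 2290 > A 1317 > E 444.7 > B 76.2 > D 28.9.
Counting 4 along gives B (76.2 Ma); the excerpt puts that inside the Cretaceous, 145–66 Ma.
Next in line is D (28.9 Ma), and 76.2 − 28.9 = 47.3 Myr.

B, in the Cretaceous; 47.3 million years to D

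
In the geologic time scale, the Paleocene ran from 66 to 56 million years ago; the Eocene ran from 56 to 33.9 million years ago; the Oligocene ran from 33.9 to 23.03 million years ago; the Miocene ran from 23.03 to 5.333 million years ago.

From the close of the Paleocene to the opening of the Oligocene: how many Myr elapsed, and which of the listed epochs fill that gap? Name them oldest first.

The Paleocene closes at 56 Ma and the Oligocene opens at 33.9 Ma, so the interval is 56 − 33.9 = 22.1 Myr.
An epoch fits inside if it starts at or after 56 Ma and ends at or before 33.9 Ma; oldest first that gives Eocene.

22.1 million years; Eocene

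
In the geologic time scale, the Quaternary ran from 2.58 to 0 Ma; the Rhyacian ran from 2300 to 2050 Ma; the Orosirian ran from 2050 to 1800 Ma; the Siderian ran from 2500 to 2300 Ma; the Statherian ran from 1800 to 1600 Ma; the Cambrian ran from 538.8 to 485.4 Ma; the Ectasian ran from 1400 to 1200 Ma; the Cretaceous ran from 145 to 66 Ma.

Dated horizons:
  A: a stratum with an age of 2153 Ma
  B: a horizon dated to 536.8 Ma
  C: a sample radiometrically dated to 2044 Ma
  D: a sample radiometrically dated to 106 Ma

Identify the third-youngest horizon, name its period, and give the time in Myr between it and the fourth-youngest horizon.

Sorted youngest-first by Ma: D (106), B (536.8), C (2044), A (2153).
The third youngest is C at 2044 Ma, which lies in 2050–1800 Ma: the Orosirian.
The fourth youngest is A at 2153 Ma; separation = |2044 − 2153| = 109 Myr.

C, in the Orosirian; 109 million years to A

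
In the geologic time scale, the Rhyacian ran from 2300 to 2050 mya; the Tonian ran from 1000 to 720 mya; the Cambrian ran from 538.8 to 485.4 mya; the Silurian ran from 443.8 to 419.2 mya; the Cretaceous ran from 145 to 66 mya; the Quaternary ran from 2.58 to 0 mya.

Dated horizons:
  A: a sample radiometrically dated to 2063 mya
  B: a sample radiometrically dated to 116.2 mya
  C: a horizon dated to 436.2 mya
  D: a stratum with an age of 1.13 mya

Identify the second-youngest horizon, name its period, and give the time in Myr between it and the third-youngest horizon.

B, in the Cretaceous; 320 million years to C

Sorted youngest-first by Ma: D (1.13), B (116.2), C (436.2), A (2063).
The second youngest is B at 116.2 Ma, which lies in 145–66 Ma: the Cretaceous.
The third youngest is C at 436.2 Ma; separation = |116.2 − 436.2| = 320 Myr.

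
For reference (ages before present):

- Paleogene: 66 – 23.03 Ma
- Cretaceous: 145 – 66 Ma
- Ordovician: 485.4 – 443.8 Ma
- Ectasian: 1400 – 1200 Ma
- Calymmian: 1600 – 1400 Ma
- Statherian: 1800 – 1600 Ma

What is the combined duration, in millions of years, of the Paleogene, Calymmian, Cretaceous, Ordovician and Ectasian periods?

Each duration: Paleogene = 42.97; Calymmian = 200; Cretaceous = 79; Ordovician = 41.6; Ectasian = 200.
Sum: 42.97 + 200 + 79 + 41.6 + 200 = 563.57 Myr.

563.57 million years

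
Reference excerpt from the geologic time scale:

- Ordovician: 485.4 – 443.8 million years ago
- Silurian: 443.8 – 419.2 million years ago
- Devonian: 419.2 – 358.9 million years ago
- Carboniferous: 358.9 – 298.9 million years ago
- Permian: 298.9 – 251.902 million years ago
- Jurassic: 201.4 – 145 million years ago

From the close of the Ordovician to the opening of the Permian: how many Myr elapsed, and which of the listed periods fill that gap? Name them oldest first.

The Ordovician closes at 443.8 Ma and the Permian opens at 298.9 Ma, so the interval is 443.8 − 298.9 = 144.9 Myr.
A period fits inside if it starts at or after 443.8 Ma and ends at or before 298.9 Ma; oldest first that gives Silurian, Devonian, Carboniferous.

144.9 million years; Silurian, Devonian, Carboniferous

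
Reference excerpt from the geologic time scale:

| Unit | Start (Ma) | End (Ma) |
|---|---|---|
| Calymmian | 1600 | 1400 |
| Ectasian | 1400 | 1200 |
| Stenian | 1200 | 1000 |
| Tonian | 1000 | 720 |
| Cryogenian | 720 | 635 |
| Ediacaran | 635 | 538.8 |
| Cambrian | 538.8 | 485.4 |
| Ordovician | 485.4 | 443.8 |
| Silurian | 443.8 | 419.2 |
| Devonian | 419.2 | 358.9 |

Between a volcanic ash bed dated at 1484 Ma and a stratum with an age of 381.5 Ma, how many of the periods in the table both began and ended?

The older date is 1484 Ma and the younger is 381.5 Ma.
Periods with start < 1484 and end > 381.5 Ma: Ectasian (1400–1200), Stenian (1200–1000), Tonian (1000–720), Cryogenian (720–635), Ediacaran (635–538.8), Cambrian (538.8–485.4), Ordovician (485.4–443.8), Silurian (443.8–419.2).
That is 8 complete periods.

8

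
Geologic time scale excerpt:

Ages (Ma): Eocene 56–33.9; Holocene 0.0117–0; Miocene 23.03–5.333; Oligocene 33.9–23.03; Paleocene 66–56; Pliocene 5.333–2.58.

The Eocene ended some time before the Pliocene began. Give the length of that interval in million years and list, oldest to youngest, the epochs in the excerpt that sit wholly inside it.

End of Eocene = 33.9 Ma; start of Pliocene = 5.333 Ma.
Gap = 33.9 − 5.333 = 28.567 Myr.
Epochs wholly inside 33.9–5.333 Ma: Oligocene (33.9–23.03), Miocene (23.03–5.333).

28.567 million years; Oligocene, Miocene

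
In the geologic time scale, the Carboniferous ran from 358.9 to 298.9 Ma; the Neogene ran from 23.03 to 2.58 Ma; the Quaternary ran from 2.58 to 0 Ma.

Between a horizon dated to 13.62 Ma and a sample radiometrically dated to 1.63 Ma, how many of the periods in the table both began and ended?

The older date is 13.62 Ma and the younger is 1.63 Ma.
No period both begins after 13.62 Ma and ends before 1.63 Ma, so the count is 0.

0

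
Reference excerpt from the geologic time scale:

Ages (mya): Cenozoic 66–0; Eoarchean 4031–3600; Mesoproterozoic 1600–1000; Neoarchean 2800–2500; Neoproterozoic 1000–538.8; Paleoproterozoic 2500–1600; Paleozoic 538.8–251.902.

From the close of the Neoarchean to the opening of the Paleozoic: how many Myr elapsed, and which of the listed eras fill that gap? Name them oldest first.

End of Neoarchean = 2500 Ma; start of Paleozoic = 538.8 Ma.
Gap = 2500 − 538.8 = 1961.2 Myr.
Eras wholly inside 2500–538.8 Ma: Paleoproterozoic (2500–1600), Mesoproterozoic (1600–1000), Neoproterozoic (1000–538.8).

1961.2 million years; Paleoproterozoic, Mesoproterozoic, Neoproterozoic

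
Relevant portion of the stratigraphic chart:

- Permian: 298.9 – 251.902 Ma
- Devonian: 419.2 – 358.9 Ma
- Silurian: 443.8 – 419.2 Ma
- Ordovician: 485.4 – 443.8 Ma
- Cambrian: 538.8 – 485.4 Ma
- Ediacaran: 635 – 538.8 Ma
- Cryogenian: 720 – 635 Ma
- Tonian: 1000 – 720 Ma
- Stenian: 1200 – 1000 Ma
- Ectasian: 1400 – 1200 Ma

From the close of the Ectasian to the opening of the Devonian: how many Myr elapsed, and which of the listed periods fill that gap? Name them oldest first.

780.8 million years; Stenian, Tonian, Cryogenian, Ediacaran, Cambrian, Ordovician, Silurian

End of Ectasian = 1200 Ma; start of Devonian = 419.2 Ma.
Gap = 1200 − 419.2 = 780.8 Myr.
Periods wholly inside 1200–419.2 Ma: Stenian (1200–1000), Tonian (1000–720), Cryogenian (720–635), Ediacaran (635–538.8), Cambrian (538.8–485.4), Ordovician (485.4–443.8), Silurian (443.8–419.2).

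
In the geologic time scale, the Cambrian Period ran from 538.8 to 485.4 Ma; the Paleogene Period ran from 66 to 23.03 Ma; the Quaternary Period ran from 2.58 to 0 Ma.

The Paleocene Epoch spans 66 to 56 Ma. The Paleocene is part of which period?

The Paleocene (66–56 Ma) lies entirely within 66–23.03 Ma, the Paleogene Period.

Paleogene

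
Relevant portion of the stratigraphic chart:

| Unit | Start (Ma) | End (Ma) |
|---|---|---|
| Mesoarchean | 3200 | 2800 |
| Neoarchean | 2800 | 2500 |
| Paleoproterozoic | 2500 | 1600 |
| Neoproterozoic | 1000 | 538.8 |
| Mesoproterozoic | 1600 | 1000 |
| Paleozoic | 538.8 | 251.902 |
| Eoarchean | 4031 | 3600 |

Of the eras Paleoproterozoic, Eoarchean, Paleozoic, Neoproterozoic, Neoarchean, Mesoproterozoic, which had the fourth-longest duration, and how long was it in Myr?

Eoarchean, 431 million years

Durations: Paleoproterozoic 900; Eoarchean 431; Paleozoic 286.898; Neoproterozoic 461.2; Neoarchean 300; Mesoproterozoic 600 Myr.
Sorted longest-first: Paleoproterozoic (900), Mesoproterozoic (600), Neoproterozoic (461.2), Eoarchean (431), Neoarchean (300), Paleozoic (286.898).
The fourth longest is Eoarchean at 431 Myr.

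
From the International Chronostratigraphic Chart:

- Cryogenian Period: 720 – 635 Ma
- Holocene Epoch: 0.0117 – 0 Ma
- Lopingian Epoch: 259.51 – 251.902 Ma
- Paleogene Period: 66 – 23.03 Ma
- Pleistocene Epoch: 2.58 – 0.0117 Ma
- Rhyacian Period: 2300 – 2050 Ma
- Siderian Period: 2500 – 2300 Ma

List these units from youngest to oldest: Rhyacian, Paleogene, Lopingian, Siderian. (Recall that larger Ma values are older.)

Paleogene, Lopingian, Rhyacian, Siderian

The oldest of these is Siderian (starts 2500 Ma) and the youngest is Paleogene (ends 23.03 Ma).
In between, by decreasing start age: Rhyacian (2300), Lopingian (259.51).
Listing youngest first means reversing that sequence.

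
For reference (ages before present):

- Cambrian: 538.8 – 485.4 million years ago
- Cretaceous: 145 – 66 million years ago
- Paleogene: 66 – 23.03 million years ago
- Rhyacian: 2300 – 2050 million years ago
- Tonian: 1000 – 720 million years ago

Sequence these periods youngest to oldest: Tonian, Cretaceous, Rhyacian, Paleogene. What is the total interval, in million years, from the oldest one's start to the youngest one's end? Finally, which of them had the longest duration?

Start ages (Ma): Rhyacian 2300, Tonian 1000, Cretaceous 145, Paleogene 66.
Ordered youngest to oldest: Paleogene, Cretaceous, Tonian, Rhyacian.
Span = 2300 − 23.03 = 2276.97 Myr.
Durations: Tonian 280, Paleogene 42.97, Cretaceous 79, Rhyacian 250 → longest is Tonian (280 Myr).

Paleogene → Cretaceous → Tonian → Rhyacian; total span 2276.97 Myr; longest is Tonian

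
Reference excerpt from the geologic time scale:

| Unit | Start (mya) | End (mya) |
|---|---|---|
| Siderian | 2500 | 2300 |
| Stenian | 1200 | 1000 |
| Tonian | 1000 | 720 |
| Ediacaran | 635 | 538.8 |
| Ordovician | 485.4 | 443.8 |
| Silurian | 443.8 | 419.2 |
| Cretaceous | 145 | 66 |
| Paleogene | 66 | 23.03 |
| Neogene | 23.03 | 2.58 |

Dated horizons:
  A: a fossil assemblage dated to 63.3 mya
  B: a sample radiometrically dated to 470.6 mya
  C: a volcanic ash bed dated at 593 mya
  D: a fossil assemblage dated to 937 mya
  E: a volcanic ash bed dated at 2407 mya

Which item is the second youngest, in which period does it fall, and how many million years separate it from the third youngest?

B, in the Ordovician; 122.4 million years to C

Sorted youngest-first by Ma: A (63.3), B (470.6), C (593), D (937), E (2407).
The second youngest is B at 470.6 Ma, which lies in 485.4–443.8 Ma: the Ordovician.
The third youngest is C at 593 Ma; separation = |470.6 − 593| = 122.4 Myr.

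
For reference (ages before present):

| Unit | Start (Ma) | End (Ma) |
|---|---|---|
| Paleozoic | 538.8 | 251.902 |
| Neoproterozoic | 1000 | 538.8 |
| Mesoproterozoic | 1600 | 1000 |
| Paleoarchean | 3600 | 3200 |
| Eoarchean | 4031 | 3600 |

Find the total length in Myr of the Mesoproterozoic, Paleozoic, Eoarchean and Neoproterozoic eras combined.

1779.098 million years

Duration is start − end for each: (1600 − 1000) + (538.8 − 251.902) + (4031 − 3600) + (1000 − 538.8).
That is 600 + 286.898 + 431 + 461.2, which totals 1779.098 million years.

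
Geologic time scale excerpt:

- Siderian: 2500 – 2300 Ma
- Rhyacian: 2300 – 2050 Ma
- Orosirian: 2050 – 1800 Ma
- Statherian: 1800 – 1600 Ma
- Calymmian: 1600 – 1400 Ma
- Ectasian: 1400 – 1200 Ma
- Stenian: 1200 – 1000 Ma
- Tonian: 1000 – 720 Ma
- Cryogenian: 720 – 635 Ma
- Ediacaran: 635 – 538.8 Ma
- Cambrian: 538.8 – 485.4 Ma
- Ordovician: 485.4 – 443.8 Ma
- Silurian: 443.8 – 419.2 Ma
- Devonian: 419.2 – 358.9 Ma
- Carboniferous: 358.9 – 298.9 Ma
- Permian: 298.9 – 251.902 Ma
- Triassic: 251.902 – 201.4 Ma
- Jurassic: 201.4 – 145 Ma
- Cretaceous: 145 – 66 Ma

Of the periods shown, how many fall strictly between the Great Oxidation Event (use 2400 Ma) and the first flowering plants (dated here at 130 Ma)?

17

2400 Ma sits inside the Siderian (2500–2300) and 130 Ma inside the Cretaceous (145–66); neither of those is wholly between the two dates.
The listed periods lying completely between them are Rhyacian, Orosirian, Statherian, Calymmian, Ectasian, Stenian, Tonian, Cryogenian, Ediacaran, Cambrian, Ordovician, Silurian, Devonian, Carboniferous, Permian, Triassic, Jurassic — 17 in all.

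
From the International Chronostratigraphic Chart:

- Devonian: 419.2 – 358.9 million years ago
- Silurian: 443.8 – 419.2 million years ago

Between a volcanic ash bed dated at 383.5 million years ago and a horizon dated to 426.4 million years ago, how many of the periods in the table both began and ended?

The older date is 426.4 Ma and the younger is 383.5 Ma.
No period both begins after 426.4 Ma and ends before 383.5 Ma, so the count is 0.

0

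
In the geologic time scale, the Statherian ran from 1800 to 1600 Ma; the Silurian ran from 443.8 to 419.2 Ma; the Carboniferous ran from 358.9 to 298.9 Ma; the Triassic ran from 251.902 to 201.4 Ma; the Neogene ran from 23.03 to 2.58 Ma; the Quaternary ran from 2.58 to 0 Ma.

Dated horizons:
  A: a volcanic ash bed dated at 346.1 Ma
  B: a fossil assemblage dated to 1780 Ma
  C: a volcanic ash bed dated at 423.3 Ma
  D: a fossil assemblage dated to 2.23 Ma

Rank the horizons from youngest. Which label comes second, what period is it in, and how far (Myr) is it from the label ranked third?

Sorted youngest-first by Ma: D (2.23), A (346.1), C (423.3), B (1780).
The second youngest is A at 346.1 Ma, which lies in 358.9–298.9 Ma: the Carboniferous.
The third youngest is C at 423.3 Ma; separation = |346.1 − 423.3| = 77.2 Myr.

A, in the Carboniferous; 77.2 million years to C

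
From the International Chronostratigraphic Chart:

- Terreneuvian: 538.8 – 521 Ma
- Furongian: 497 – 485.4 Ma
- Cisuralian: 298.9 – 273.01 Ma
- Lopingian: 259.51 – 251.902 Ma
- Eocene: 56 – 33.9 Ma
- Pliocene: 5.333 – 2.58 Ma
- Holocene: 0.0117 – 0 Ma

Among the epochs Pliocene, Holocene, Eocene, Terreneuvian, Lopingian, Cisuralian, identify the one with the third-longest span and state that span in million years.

Terreneuvian, 17.8 million years

Durations: Pliocene 2.753; Holocene 0.0117; Eocene 22.1; Terreneuvian 17.8; Lopingian 7.608; Cisuralian 25.89 Myr.
Sorted longest-first: Cisuralian (25.89), Eocene (22.1), Terreneuvian (17.8), Lopingian (7.608), Pliocene (2.753), Holocene (0.0117).
The third longest is Terreneuvian at 17.8 Myr.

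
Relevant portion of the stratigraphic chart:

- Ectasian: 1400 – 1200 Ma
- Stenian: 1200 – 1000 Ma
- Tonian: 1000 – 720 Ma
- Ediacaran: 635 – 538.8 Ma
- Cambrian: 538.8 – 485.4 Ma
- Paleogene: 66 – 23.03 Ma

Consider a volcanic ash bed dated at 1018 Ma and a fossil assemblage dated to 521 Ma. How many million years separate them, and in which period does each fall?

497 million years apart; the first in the Stenian, the second in the Cambrian

Elapsed time: 1018 − 521 = 497 Myr.
1018 Ma lies within 1200–1000 Ma: Stenian.
521 Ma lies within 538.8–485.4 Ma: Cambrian.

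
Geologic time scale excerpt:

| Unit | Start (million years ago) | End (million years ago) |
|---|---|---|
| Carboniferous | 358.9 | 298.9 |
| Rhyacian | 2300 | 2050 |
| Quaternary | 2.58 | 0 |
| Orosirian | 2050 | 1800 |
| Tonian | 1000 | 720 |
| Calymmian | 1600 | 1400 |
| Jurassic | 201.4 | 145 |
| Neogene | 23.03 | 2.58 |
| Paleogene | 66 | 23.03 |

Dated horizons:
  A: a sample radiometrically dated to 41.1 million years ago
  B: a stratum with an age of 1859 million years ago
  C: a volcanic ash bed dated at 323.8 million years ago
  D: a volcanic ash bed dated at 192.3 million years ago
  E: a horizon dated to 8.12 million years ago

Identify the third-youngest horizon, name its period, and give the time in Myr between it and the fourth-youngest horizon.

D, in the Jurassic; 131.5 million years to C

Sorted youngest-first by Ma: E (8.12), A (41.1), D (192.3), C (323.8), B (1859).
The third youngest is D at 192.3 Ma, which lies in 201.4–145 Ma: the Jurassic.
The fourth youngest is C at 323.8 Ma; separation = |192.3 − 323.8| = 131.5 Myr.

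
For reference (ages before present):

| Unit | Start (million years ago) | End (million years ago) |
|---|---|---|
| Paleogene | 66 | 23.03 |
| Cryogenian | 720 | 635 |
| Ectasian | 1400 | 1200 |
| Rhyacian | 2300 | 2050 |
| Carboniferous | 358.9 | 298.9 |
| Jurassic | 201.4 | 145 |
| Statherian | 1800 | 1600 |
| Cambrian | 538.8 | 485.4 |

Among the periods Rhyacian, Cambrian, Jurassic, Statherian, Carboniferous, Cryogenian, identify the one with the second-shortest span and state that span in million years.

Durations: Rhyacian 250; Cambrian 53.4; Jurassic 56.4; Statherian 200; Carboniferous 60; Cryogenian 85 Myr.
Sorted shortest-first: Cambrian (53.4), Jurassic (56.4), Carboniferous (60), Cryogenian (85), Statherian (200), Rhyacian (250).
The second shortest is Jurassic at 56.4 Myr.

Jurassic, 56.4 million years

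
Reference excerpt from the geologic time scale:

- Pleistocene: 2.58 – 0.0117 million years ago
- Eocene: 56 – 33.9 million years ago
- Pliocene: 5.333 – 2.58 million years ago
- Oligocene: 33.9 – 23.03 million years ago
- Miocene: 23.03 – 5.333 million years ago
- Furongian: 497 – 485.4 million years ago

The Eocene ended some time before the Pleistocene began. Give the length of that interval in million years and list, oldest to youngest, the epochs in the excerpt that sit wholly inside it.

The Eocene closes at 33.9 Ma and the Pleistocene opens at 2.58 Ma, so the interval is 33.9 − 2.58 = 31.32 Myr.
An epoch fits inside if it starts at or after 33.9 Ma and ends at or before 2.58 Ma; oldest first that gives Oligocene, Miocene, Pliocene.

31.32 million years; Oligocene, Miocene, Pliocene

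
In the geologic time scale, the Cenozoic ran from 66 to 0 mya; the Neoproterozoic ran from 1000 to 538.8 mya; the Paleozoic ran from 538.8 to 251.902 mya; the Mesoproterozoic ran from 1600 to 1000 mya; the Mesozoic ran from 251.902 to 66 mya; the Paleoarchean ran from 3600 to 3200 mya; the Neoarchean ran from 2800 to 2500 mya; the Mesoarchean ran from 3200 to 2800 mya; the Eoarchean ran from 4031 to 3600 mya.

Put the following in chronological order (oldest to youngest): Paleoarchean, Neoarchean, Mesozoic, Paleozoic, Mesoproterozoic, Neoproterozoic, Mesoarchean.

Read off each span (Ma): Paleoarchean 3600–3200; Neoarchean 2800–2500; Mesozoic 251.902–66; Paleozoic 538.8–251.902; Mesoproterozoic 1600–1000; Neoproterozoic 1000–538.8; Mesoarchean 3200–2800.
Larger Ma is older, so oldest→youngest is Paleoarchean, Mesoarchean, Neoarchean, Mesoproterozoic, Neoproterozoic, Paleozoic, Mesozoic.

Paleoarchean → Mesoarchean → Neoarchean → Mesoproterozoic → Neoproterozoic → Paleozoic → Mesozoic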